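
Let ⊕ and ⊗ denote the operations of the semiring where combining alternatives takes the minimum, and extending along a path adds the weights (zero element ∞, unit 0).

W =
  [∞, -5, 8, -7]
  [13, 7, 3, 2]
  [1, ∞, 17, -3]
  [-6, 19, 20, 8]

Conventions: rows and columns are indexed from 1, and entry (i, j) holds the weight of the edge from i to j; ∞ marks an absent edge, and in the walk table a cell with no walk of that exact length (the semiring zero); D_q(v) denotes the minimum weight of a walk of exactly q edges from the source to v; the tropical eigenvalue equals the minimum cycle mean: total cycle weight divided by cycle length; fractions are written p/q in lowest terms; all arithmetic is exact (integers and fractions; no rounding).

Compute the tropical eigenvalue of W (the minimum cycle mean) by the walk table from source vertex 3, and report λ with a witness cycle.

q=0: [∞, ∞, 0, ∞]
q=1: [1, ∞, 17, -3]
q=2: [-9, -4, 9, -6]
q=3: [-12, -14, -1, -16]
q=4: [-22, -17, -11, -19]
Optimal cycle mean attained by: cycle 1->4->1, total (-7) + (-6), length 2.
Answer: λ = -13/2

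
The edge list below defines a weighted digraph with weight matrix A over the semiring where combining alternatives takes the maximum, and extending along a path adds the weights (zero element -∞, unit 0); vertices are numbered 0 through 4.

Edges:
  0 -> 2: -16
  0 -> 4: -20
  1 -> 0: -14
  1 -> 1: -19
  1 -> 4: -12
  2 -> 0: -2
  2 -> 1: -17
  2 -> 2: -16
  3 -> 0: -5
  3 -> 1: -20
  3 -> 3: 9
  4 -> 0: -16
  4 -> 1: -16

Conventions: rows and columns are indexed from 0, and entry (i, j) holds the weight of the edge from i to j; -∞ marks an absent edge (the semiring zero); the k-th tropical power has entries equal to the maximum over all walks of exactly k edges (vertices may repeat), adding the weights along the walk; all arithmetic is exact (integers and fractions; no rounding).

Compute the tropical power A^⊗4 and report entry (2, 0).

A^⊗2:
  [-18, -33, -32, -∞, -∞]
  [-28, -28, -30, -∞, -31]
  [-18, -33, -18, -∞, -22]
  [4, -11, -21, 18, -25]
  [-30, -35, -32, -∞, -28]
A^⊗3:
  [-34, -49, -34, -∞, -38]
  [-32, -47, -44, -∞, -40]
  [-20, -35, -34, -∞, -38]
  [13, -2, -12, 27, -16]
  [-34, -44, -46, -∞, -47]
A^⊗4:
  [-36, -51, -50, -∞, -54]
  [-46, -56, -48, -∞, -52]
  [-36, -51, -36, -∞, -40]
  [22, 7, -3, 36, -7]
  [-48, -63, -50, -∞, -54]
Key observation: the optimum is the walk 2->0->2->2->0, with weight (-2) + (-16) + (-16) + (-2) = -36.
Optimal value attained by: walk 2->0->2->2->0.
Answer: (A^⊗4)[2][0] = -36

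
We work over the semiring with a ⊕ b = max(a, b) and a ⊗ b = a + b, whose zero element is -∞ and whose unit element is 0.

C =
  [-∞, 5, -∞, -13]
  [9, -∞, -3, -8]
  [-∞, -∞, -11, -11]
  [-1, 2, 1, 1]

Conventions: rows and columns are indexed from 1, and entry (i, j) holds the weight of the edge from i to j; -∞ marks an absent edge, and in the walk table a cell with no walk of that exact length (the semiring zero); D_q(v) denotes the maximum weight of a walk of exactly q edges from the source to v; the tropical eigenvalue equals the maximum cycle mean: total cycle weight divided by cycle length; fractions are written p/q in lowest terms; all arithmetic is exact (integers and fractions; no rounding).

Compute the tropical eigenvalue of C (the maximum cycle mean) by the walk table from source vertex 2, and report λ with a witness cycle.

q=0: [-∞, 0, -∞, -∞]
q=1: [9, -∞, -3, -8]
q=2: [-9, 14, -7, -4]
q=3: [23, -2, 11, 6]
q=4: [7, 28, 7, 10]
Optimal cycle mean attained by: cycle 1->2->1, total 5 + 9, length 2.
Answer: λ = 7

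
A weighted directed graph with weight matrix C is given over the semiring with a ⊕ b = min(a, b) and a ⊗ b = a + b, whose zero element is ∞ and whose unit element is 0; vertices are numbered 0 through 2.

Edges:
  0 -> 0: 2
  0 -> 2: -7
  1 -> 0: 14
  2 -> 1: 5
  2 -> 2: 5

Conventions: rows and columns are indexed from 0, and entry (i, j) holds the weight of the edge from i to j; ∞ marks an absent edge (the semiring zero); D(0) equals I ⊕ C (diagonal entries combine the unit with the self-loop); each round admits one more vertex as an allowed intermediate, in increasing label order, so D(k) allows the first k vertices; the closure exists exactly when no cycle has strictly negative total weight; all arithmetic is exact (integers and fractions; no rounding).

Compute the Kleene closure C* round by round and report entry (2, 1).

D(0):
  [0, ∞, -7]
  [14, 0, ∞]
  [∞, 5, 0]
D(1):
  [0, ∞, -7]
  [14, 0, 7]
  [∞, 5, 0]
D(2):
  [0, ∞, -7]
  [14, 0, 7]
  [19, 5, 0]
D(3):
  [0, -2, -7]
  [14, 0, 7]
  [19, 5, 0]
Answer: C*[2][1] = 5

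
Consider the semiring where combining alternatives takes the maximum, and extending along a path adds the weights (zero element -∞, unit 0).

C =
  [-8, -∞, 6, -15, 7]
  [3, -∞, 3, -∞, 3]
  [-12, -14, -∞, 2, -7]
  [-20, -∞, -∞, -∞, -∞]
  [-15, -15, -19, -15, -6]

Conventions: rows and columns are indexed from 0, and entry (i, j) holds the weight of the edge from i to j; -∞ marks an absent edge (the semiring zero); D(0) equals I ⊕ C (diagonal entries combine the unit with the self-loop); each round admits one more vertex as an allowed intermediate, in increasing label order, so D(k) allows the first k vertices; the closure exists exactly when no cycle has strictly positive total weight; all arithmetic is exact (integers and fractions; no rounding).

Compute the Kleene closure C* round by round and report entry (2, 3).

D(0):
  [0, -∞, 6, -15, 7]
  [3, 0, 3, -∞, 3]
  [-12, -14, 0, 2, -7]
  [-20, -∞, -∞, 0, -∞]
  [-15, -15, -19, -15, 0]
D(1):
  [0, -∞, 6, -15, 7]
  [3, 0, 9, -12, 10]
  [-12, -14, 0, 2, -5]
  [-20, -∞, -14, 0, -13]
  [-15, -15, -9, -15, 0]
D(2):
  [0, -∞, 6, -15, 7]
  [3, 0, 9, -12, 10]
  [-11, -14, 0, 2, -4]
  [-20, -∞, -14, 0, -13]
  [-12, -15, -6, -15, 0]
D(3):
  [0, -8, 6, 8, 7]
  [3, 0, 9, 11, 10]
  [-11, -14, 0, 2, -4]
  [-20, -28, -14, 0, -13]
  [-12, -15, -6, -4, 0]
D(4):
  [0, -8, 6, 8, 7]
  [3, 0, 9, 11, 10]
  [-11, -14, 0, 2, -4]
  [-20, -28, -14, 0, -13]
  [-12, -15, -6, -4, 0]
D(5):
  [0, -8, 6, 8, 7]
  [3, 0, 9, 11, 10]
  [-11, -14, 0, 2, -4]
  [-20, -28, -14, 0, -13]
  [-12, -15, -6, -4, 0]
Answer: C*[2][3] = 2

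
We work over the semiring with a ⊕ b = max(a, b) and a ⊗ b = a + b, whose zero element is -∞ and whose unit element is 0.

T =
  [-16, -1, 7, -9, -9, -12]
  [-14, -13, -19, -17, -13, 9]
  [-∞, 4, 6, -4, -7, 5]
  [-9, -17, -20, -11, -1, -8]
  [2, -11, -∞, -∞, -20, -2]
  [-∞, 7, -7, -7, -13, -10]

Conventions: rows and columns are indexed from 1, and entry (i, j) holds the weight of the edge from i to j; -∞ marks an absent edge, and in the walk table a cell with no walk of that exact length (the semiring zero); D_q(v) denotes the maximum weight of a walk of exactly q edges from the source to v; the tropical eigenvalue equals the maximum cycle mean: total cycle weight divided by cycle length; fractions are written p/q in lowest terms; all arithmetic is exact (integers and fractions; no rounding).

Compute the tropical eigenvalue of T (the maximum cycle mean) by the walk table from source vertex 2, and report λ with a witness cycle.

q=0: [-∞, 0, -∞, -∞, -∞, -∞]
q=1: [-14, -13, -19, -17, -13, 9]
q=2: [-11, 16, 2, 2, -4, -1]
q=3: [2, 6, 8, -1, 3, 25]
q=4: [5, 32, 18, 18, 12, 15]
q=5: [18, 22, 24, 15, 19, 41]
q=6: [21, 48, 34, 34, 28, 31]
Optimal cycle mean attained by: cycle 2->6->2, total 9 + 7, length 2.
Answer: λ = 8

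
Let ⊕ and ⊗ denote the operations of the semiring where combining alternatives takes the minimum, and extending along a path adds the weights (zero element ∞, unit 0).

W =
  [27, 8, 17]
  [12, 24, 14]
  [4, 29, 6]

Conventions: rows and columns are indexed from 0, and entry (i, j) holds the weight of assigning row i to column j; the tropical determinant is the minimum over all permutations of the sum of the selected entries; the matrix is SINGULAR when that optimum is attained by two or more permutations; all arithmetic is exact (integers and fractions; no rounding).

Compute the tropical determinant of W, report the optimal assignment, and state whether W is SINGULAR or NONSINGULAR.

σ = (0, 1, 2): 27 + 24 + 6 = 57
σ = (0, 2, 1): 27 + 14 + 29 = 70
σ = (1, 0, 2): 8 + 12 + 6 = 26
σ = (1, 2, 0): 8 + 14 + 4 = 26
σ = (2, 0, 1): 17 + 12 + 29 = 58
σ = (2, 1, 0): 17 + 24 + 4 = 45
Optimal value attained by: σ = (1, 0, 2).
Answer: det⊕(W) = 26; verdict: SINGULAR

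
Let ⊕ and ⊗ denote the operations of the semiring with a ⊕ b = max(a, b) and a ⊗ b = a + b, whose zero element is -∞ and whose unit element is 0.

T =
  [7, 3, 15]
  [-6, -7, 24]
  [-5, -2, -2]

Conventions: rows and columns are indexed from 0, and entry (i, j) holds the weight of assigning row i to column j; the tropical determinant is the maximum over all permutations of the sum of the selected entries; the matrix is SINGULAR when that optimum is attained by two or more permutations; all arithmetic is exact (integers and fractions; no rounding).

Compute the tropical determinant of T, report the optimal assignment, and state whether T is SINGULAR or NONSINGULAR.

σ = (0, 1, 2): 7 + (-7) + (-2) = -2
σ = (0, 2, 1): 7 + 24 + (-2) = 29
σ = (1, 0, 2): 3 + (-6) + (-2) = -5
σ = (1, 2, 0): 3 + 24 + (-5) = 22
σ = (2, 0, 1): 15 + (-6) + (-2) = 7
σ = (2, 1, 0): 15 + (-7) + (-5) = 3
Optimal value attained by: σ = (0, 2, 1).
Answer: det⊕(T) = 29; verdict: NONSINGULAR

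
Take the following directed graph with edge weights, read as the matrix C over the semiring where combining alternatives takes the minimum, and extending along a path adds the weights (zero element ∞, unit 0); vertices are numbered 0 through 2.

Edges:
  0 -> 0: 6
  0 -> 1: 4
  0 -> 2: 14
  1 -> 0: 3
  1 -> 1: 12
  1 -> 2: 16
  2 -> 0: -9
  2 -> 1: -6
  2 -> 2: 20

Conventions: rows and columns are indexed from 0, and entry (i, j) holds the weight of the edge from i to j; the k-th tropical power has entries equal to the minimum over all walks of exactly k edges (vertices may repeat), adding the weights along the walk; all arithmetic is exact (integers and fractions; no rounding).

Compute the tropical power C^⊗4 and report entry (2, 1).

C^⊗2:
  [5, 8, 20]
  [7, 7, 17]
  [-3, -5, 5]
C^⊗3:
  [11, 9, 19]
  [8, 11, 21]
  [-4, -1, 11]
C^⊗4:
  [10, 13, 25]
  [12, 12, 22]
  [2, 0, 10]
Key observation: the optimum is the walk 2->0->2->0->1, with weight (-9) + 14 + (-9) + 4 = 0.
Optimal value attained by: walk 2->0->2->0->1.
Answer: (C^⊗4)[2][1] = 0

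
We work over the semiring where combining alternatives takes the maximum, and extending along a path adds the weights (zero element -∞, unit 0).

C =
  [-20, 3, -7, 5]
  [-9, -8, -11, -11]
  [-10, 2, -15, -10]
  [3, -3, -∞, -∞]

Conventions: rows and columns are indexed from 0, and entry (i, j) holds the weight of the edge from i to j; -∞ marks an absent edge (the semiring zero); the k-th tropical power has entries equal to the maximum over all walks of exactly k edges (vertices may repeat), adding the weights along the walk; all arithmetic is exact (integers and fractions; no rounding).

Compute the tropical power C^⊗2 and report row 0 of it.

C^⊗2:
  [8, 2, -8, -8]
  [-8, -6, -16, -4]
  [-7, -6, -9, -5]
  [-12, 6, -4, 8]
Answer: row 0 of C^⊗2 = [8, 2, -8, -8]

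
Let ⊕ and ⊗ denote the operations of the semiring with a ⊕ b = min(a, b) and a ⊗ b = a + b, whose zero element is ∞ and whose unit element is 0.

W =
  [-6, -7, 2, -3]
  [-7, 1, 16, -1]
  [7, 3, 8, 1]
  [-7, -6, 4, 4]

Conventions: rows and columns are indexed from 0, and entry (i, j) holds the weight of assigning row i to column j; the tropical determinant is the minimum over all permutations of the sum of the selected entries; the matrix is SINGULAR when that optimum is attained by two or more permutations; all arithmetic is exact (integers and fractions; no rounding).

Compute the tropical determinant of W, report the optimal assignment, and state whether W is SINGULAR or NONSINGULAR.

σ = (0, 1, 2, 3): (-6) + 1 + 8 + 4 = 7
σ = (0, 1, 3, 2): (-6) + 1 + 1 + 4 = 0
σ = (0, 2, 1, 3): (-6) + 16 + 3 + 4 = 17
σ = (0, 2, 3, 1): (-6) + 16 + 1 + (-6) = 5
σ = (0, 3, 1, 2): (-6) + (-1) + 3 + 4 = 0
σ = (0, 3, 2, 1): (-6) + (-1) + 8 + (-6) = -5
σ = (1, 0, 2, 3): (-7) + (-7) + 8 + 4 = -2
σ = (1, 0, 3, 2): (-7) + (-7) + 1 + 4 = -9
σ = (1, 2, 0, 3): (-7) + 16 + 7 + 4 = 20
σ = (1, 2, 3, 0): (-7) + 16 + 1 + (-7) = 3
σ = (1, 3, 0, 2): (-7) + (-1) + 7 + 4 = 3
σ = (1, 3, 2, 0): (-7) + (-1) + 8 + (-7) = -7
σ = (2, 0, 1, 3): 2 + (-7) + 3 + 4 = 2
σ = (2, 0, 3, 1): 2 + (-7) + 1 + (-6) = -10
σ = (2, 1, 0, 3): 2 + 1 + 7 + 4 = 14
σ = (2, 1, 3, 0): 2 + 1 + 1 + (-7) = -3
σ = (2, 3, 0, 1): 2 + (-1) + 7 + (-6) = 2
σ = (2, 3, 1, 0): 2 + (-1) + 3 + (-7) = -3
σ = (3, 0, 1, 2): (-3) + (-7) + 3 + 4 = -3
σ = (3, 0, 2, 1): (-3) + (-7) + 8 + (-6) = -8
σ = (3, 1, 0, 2): (-3) + 1 + 7 + 4 = 9
σ = (3, 1, 2, 0): (-3) + 1 + 8 + (-7) = -1
σ = (3, 2, 0, 1): (-3) + 16 + 7 + (-6) = 14
σ = (3, 2, 1, 0): (-3) + 16 + 3 + (-7) = 9
Optimal value attained by: σ = (2, 0, 3, 1).
Answer: det⊕(W) = -10; verdict: NONSINGULAR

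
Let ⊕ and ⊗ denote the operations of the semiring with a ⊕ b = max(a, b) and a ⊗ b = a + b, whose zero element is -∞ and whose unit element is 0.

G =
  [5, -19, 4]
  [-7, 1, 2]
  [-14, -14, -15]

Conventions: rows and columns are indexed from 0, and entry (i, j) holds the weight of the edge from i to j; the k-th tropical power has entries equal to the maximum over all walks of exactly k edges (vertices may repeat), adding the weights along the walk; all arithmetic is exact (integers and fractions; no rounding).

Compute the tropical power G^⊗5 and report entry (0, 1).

G^⊗2:
  [10, -10, 9]
  [-2, 2, 3]
  [-9, -13, -10]
G^⊗3:
  [15, -5, 14]
  [3, 3, 4]
  [-4, -12, -5]
G^⊗4:
  [20, 0, 19]
  [8, 4, 7]
  [1, -11, 0]
G^⊗5:
  [25, 5, 24]
  [13, 5, 12]
  [6, -10, 5]
Key observation: the optimum is the walk 0->0->0->0->2->1, with weight 5 + 5 + 5 + 4 + (-14) = 5.
Optimal value attained by: walk 0->0->0->0->2->1.
Answer: (G^⊗5)[0][1] = 5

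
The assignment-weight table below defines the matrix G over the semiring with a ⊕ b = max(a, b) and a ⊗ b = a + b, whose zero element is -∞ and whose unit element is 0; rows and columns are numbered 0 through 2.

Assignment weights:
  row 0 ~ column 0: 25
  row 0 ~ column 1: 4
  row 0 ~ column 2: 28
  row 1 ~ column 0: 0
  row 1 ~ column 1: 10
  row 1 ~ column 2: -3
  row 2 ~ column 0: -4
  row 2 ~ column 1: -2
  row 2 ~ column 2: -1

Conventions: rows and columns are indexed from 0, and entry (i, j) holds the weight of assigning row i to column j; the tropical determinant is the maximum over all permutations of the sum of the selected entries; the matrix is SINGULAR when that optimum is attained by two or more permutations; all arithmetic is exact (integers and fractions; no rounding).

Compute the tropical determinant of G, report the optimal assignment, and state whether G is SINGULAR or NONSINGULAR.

σ = (0, 1, 2): 25 + 10 + (-1) = 34
σ = (0, 2, 1): 25 + (-3) + (-2) = 20
σ = (1, 0, 2): 4 + 0 + (-1) = 3
σ = (1, 2, 0): 4 + (-3) + (-4) = -3
σ = (2, 0, 1): 28 + 0 + (-2) = 26
σ = (2, 1, 0): 28 + 10 + (-4) = 34
Optimal value attained by: σ = (0, 1, 2).
Answer: det⊕(G) = 34; verdict: SINGULAR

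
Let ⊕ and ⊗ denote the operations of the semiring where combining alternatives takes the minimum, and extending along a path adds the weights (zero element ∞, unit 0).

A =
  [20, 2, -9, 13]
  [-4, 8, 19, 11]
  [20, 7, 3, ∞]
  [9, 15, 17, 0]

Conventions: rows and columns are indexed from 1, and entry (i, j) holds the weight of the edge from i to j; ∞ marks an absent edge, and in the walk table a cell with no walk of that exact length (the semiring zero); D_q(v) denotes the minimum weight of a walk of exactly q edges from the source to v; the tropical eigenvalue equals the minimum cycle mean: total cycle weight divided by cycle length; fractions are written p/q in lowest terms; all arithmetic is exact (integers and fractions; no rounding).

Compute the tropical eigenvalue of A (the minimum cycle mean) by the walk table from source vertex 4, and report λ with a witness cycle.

q=0: [∞, ∞, ∞, 0]
q=1: [9, 15, 17, 0]
q=2: [9, 11, 0, 0]
q=3: [7, 7, 0, 0]
q=4: [3, 7, -2, 0]
Optimal cycle mean attained by: cycle 1->3->2->1, total (-9) + 7 + (-4), length 3.
Answer: λ = -2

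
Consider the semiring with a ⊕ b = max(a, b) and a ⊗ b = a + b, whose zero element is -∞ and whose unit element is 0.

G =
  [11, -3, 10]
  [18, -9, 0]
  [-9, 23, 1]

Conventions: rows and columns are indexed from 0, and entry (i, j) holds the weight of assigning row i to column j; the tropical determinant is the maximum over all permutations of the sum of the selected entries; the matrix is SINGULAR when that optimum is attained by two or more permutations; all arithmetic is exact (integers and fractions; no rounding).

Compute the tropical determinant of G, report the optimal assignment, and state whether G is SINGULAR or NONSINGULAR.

σ = (0, 1, 2): 11 + (-9) + 1 = 3
σ = (0, 2, 1): 11 + 0 + 23 = 34
σ = (1, 0, 2): (-3) + 18 + 1 = 16
σ = (1, 2, 0): (-3) + 0 + (-9) = -12
σ = (2, 0, 1): 10 + 18 + 23 = 51
σ = (2, 1, 0): 10 + (-9) + (-9) = -8
Optimal value attained by: σ = (2, 0, 1).
Answer: det⊕(G) = 51; verdict: NONSINGULAR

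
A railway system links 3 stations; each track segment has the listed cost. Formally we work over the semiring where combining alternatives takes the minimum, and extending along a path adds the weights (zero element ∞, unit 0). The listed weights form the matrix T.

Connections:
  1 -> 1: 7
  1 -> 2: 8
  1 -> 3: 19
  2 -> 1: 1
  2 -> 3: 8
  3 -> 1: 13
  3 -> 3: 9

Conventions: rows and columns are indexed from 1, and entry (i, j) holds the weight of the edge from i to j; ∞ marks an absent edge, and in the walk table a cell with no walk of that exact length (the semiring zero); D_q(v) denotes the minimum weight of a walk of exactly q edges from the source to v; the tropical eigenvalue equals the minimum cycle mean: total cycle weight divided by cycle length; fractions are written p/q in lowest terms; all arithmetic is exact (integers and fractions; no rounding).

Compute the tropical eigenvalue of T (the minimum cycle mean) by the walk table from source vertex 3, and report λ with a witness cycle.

q=0: [∞, ∞, 0]
q=1: [13, ∞, 9]
q=2: [20, 21, 18]
q=3: [22, 28, 27]
Optimal cycle mean attained by: cycle 1->2->1, total 8 + 1, length 2.
Answer: λ = 9/2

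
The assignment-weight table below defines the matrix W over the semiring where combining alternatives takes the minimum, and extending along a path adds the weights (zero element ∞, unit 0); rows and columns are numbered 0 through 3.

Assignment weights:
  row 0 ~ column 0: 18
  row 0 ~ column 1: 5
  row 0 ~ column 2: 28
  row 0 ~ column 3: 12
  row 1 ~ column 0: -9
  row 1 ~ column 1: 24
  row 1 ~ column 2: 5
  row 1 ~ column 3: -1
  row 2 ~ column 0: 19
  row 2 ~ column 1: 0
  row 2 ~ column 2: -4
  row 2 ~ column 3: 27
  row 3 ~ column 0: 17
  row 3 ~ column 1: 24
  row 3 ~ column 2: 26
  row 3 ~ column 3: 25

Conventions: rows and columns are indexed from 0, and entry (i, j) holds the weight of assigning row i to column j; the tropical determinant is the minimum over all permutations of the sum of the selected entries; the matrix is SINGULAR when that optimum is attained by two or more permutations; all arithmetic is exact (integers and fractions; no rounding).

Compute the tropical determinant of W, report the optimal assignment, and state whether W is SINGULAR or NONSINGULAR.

σ = (0, 1, 2, 3): 18 + 24 + (-4) + 25 = 63
σ = (0, 1, 3, 2): 18 + 24 + 27 + 26 = 95
σ = (0, 2, 1, 3): 18 + 5 + 0 + 25 = 48
σ = (0, 2, 3, 1): 18 + 5 + 27 + 24 = 74
σ = (0, 3, 1, 2): 18 + (-1) + 0 + 26 = 43
σ = (0, 3, 2, 1): 18 + (-1) + (-4) + 24 = 37
σ = (1, 0, 2, 3): 5 + (-9) + (-4) + 25 = 17
σ = (1, 0, 3, 2): 5 + (-9) + 27 + 26 = 49
σ = (1, 2, 0, 3): 5 + 5 + 19 + 25 = 54
σ = (1, 2, 3, 0): 5 + 5 + 27 + 17 = 54
σ = (1, 3, 0, 2): 5 + (-1) + 19 + 26 = 49
σ = (1, 3, 2, 0): 5 + (-1) + (-4) + 17 = 17
σ = (2, 0, 1, 3): 28 + (-9) + 0 + 25 = 44
σ = (2, 0, 3, 1): 28 + (-9) + 27 + 24 = 70
σ = (2, 1, 0, 3): 28 + 24 + 19 + 25 = 96
σ = (2, 1, 3, 0): 28 + 24 + 27 + 17 = 96
σ = (2, 3, 0, 1): 28 + (-1) + 19 + 24 = 70
σ = (2, 3, 1, 0): 28 + (-1) + 0 + 17 = 44
σ = (3, 0, 1, 2): 12 + (-9) + 0 + 26 = 29
σ = (3, 0, 2, 1): 12 + (-9) + (-4) + 24 = 23
σ = (3, 1, 0, 2): 12 + 24 + 19 + 26 = 81
σ = (3, 1, 2, 0): 12 + 24 + (-4) + 17 = 49
σ = (3, 2, 0, 1): 12 + 5 + 19 + 24 = 60
σ = (3, 2, 1, 0): 12 + 5 + 0 + 17 = 34
Optimal value attained by: σ = (1, 0, 2, 3).
Answer: det⊕(W) = 17; verdict: SINGULAR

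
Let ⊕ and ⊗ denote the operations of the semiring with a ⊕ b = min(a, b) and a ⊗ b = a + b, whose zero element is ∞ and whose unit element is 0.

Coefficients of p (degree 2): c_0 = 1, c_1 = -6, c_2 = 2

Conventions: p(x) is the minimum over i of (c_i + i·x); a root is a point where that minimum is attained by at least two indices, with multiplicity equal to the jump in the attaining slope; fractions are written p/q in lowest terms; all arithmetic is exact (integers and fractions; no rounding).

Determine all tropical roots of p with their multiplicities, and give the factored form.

hull edge (i=0, c=1) to (i=1, c=-6): slope -7, span 1
hull edge (i=1, c=-6) to (i=2, c=2): slope 8, span 1
Factored form: p(x) = 2 ⊗ (x ⊕ (-8)) ⊗ (x ⊕ 7)
Answer: roots = -8 (mult 1), 7 (mult 1)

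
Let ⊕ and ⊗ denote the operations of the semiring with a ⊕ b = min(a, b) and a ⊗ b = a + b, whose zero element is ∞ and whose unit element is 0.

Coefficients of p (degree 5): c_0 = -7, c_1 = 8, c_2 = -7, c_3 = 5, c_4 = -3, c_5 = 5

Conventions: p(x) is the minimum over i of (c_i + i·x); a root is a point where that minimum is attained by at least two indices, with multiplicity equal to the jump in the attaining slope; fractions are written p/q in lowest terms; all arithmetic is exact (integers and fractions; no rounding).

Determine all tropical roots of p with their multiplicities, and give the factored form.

hull edge (i=0, c=-7) to (i=2, c=-7): slope 0, span 2
hull edge (i=2, c=-7) to (i=4, c=-3): slope 2, span 2
hull edge (i=4, c=-3) to (i=5, c=5): slope 8, span 1
Factored form: p(x) = 5 ⊗ (x ⊕ (-8)) ⊗ (x ⊕ (-2)) ⊗ (x ⊕ (-2)) ⊗ (x ⊕ 0) ⊗ (x ⊕ 0)
Answer: roots = -8 (mult 1), -2 (mult 2), 0 (mult 2)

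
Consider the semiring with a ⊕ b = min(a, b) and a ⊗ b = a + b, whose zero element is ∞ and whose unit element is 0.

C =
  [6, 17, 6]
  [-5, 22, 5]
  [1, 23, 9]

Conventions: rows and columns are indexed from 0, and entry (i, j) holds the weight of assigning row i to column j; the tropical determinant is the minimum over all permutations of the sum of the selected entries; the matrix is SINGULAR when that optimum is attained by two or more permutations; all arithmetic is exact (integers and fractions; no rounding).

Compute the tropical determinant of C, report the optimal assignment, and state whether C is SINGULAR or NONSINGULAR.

σ = (0, 1, 2): 6 + 22 + 9 = 37
σ = (0, 2, 1): 6 + 5 + 23 = 34
σ = (1, 0, 2): 17 + (-5) + 9 = 21
σ = (1, 2, 0): 17 + 5 + 1 = 23
σ = (2, 0, 1): 6 + (-5) + 23 = 24
σ = (2, 1, 0): 6 + 22 + 1 = 29
Optimal value attained by: σ = (1, 0, 2).
Answer: det⊕(C) = 21; verdict: NONSINGULAR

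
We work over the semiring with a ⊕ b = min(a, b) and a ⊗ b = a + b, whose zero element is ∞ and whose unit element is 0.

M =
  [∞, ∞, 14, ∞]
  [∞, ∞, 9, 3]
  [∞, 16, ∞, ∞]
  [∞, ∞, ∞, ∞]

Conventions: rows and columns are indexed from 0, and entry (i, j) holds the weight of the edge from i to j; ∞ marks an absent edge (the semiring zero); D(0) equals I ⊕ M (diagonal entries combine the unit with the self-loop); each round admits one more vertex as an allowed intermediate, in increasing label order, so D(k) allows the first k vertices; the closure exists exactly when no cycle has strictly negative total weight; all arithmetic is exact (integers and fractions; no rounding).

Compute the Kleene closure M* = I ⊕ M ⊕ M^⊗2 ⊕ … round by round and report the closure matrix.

D(0):
  [0, ∞, 14, ∞]
  [∞, 0, 9, 3]
  [∞, 16, 0, ∞]
  [∞, ∞, ∞, 0]
D(1):
  [0, ∞, 14, ∞]
  [∞, 0, 9, 3]
  [∞, 16, 0, ∞]
  [∞, ∞, ∞, 0]
D(2):
  [0, ∞, 14, ∞]
  [∞, 0, 9, 3]
  [∞, 16, 0, 19]
  [∞, ∞, ∞, 0]
D(3):
  [0, 30, 14, 33]
  [∞, 0, 9, 3]
  [∞, 16, 0, 19]
  [∞, ∞, ∞, 0]
D(4):
  [0, 30, 14, 33]
  [∞, 0, 9, 3]
  [∞, 16, 0, 19]
  [∞, ∞, ∞, 0]
Answer: M* = [[0, 30, 14, 33], [∞, 0, 9, 3], [∞, 16, 0, 19], [∞, ∞, ∞, 0]]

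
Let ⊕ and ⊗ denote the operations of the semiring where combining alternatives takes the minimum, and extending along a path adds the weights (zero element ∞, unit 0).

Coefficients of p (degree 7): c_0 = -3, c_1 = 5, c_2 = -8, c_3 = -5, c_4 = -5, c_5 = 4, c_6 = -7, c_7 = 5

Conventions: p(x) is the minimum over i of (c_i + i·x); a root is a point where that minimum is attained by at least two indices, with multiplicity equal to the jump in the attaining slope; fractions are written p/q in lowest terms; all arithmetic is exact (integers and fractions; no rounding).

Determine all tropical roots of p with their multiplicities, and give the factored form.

hull edge (i=0, c=-3) to (i=2, c=-8): slope -5/2, span 2
hull edge (i=2, c=-8) to (i=6, c=-7): slope 1/4, span 4
hull edge (i=6, c=-7) to (i=7, c=5): slope 12, span 1
Factored form: p(x) = 5 ⊗ (x ⊕ (-12)) ⊗ (x ⊕ (-1/4)) ⊗ (x ⊕ (-1/4)) ⊗ (x ⊕ (-1/4)) ⊗ (x ⊕ (-1/4)) ⊗ (x ⊕ 5/2) ⊗ (x ⊕ 5/2)
Answer: roots = -12 (mult 1), -1/4 (mult 4), 5/2 (mult 2)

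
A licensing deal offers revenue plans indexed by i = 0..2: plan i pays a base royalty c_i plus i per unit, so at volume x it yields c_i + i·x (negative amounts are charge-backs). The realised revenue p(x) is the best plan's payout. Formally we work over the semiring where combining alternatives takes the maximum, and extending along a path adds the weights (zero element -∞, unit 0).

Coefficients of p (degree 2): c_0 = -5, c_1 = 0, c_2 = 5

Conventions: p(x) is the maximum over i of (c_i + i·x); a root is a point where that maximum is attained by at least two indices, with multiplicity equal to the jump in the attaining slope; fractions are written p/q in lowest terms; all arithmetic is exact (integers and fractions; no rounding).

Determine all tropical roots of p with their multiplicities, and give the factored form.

hull edge (i=0, c=-5) to (i=2, c=5): slope 5, span 2
Factored form: p(x) = 5 ⊗ (x ⊕ (-5)) ⊗ (x ⊕ (-5))
Answer: roots = -5 (mult 2)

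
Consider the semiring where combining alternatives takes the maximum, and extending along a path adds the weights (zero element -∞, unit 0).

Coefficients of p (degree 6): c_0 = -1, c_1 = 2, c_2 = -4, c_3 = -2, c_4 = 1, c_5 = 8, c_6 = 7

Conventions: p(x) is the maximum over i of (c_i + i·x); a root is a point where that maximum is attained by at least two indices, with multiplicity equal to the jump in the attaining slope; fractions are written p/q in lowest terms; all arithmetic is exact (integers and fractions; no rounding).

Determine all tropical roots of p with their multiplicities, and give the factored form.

hull edge (i=0, c=-1) to (i=1, c=2): slope 3, span 1
hull edge (i=1, c=2) to (i=5, c=8): slope 3/2, span 4
hull edge (i=5, c=8) to (i=6, c=7): slope -1, span 1
Factored form: p(x) = 7 ⊗ (x ⊕ (-3)) ⊗ (x ⊕ (-3/2)) ⊗ (x ⊕ (-3/2)) ⊗ (x ⊕ (-3/2)) ⊗ (x ⊕ (-3/2)) ⊗ (x ⊕ 1)
Answer: roots = -3 (mult 1), -3/2 (mult 4), 1 (mult 1)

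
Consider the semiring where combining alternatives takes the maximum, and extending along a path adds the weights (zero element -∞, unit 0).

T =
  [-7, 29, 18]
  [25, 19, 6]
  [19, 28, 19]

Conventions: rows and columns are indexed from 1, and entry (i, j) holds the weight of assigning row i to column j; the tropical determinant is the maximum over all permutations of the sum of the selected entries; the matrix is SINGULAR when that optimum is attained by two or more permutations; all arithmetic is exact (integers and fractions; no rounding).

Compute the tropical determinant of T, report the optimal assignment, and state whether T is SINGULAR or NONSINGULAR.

σ = (1, 2, 3): (-7) + 19 + 19 = 31
σ = (1, 3, 2): (-7) + 6 + 28 = 27
σ = (2, 1, 3): 29 + 25 + 19 = 73
σ = (2, 3, 1): 29 + 6 + 19 = 54
σ = (3, 1, 2): 18 + 25 + 28 = 71
σ = (3, 2, 1): 18 + 19 + 19 = 56
Optimal value attained by: σ = (2, 1, 3).
Answer: det⊕(T) = 73; verdict: NONSINGULAR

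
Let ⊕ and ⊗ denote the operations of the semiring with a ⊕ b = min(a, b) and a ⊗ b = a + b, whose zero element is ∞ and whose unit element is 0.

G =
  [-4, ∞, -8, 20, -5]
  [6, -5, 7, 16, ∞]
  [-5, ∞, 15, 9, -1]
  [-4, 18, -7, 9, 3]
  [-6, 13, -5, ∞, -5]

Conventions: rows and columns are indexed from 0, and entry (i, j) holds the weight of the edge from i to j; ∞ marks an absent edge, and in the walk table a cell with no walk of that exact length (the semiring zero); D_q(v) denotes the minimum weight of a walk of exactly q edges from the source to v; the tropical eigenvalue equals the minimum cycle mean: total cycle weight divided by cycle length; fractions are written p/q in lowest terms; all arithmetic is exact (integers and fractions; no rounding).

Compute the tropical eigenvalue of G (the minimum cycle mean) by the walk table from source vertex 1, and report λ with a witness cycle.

q=0: [∞, 0, ∞, ∞, ∞]
q=1: [6, -5, 7, 16, ∞]
q=2: [1, -10, -2, 11, 1]
q=3: [-7, -15, -7, 6, -4]
q=4: [-12, -20, -15, 1, -12]
q=5: [-20, -25, -20, -6, -17]
Optimal cycle mean attained by: cycle 0->2->0, total (-8) + (-5), length 2.
Answer: λ = -13/2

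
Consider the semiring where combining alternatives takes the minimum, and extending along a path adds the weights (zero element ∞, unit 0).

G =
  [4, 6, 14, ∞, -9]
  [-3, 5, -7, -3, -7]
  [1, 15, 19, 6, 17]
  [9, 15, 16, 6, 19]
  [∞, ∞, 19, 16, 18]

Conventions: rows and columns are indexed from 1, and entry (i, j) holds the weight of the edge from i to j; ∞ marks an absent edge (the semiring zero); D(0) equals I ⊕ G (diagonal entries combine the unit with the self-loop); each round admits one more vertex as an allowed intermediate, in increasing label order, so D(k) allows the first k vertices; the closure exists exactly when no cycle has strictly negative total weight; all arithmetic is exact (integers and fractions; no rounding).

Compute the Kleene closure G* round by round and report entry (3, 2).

D(0):
  [0, 6, 14, ∞, -9]
  [-3, 0, -7, -3, -7]
  [1, 15, 0, 6, 17]
  [9, 15, 16, 0, 19]
  [∞, ∞, 19, 16, 0]
D(1):
  [0, 6, 14, ∞, -9]
  [-3, 0, -7, -3, -12]
  [1, 7, 0, 6, -8]
  [9, 15, 16, 0, 0]
  [∞, ∞, 19, 16, 0]
D(2):
  [0, 6, -1, 3, -9]
  [-3, 0, -7, -3, -12]
  [1, 7, 0, 4, -8]
  [9, 15, 8, 0, 0]
  [∞, ∞, 19, 16, 0]
D(3):
  [0, 6, -1, 3, -9]
  [-6, 0, -7, -3, -15]
  [1, 7, 0, 4, -8]
  [9, 15, 8, 0, 0]
  [20, 26, 19, 16, 0]
D(4):
  [0, 6, -1, 3, -9]
  [-6, 0, -7, -3, -15]
  [1, 7, 0, 4, -8]
  [9, 15, 8, 0, 0]
  [20, 26, 19, 16, 0]
D(5):
  [0, 6, -1, 3, -9]
  [-6, 0, -7, -3, -15]
  [1, 7, 0, 4, -8]
  [9, 15, 8, 0, 0]
  [20, 26, 19, 16, 0]
Answer: G*[3][2] = 7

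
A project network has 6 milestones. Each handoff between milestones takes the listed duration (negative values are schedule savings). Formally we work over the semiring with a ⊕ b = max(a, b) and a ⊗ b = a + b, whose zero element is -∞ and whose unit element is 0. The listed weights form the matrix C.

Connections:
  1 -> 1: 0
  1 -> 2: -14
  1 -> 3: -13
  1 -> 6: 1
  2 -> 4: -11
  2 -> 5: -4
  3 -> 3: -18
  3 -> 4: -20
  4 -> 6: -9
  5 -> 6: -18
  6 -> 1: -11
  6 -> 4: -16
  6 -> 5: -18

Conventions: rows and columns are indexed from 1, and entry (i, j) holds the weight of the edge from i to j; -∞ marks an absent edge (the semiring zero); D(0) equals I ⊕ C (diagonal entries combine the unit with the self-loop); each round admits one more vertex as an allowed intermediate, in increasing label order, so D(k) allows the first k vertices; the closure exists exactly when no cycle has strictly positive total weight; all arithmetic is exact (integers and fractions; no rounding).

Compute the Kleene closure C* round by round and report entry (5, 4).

D(0):
  [0, -14, -13, -∞, -∞, 1]
  [-∞, 0, -∞, -11, -4, -∞]
  [-∞, -∞, 0, -20, -∞, -∞]
  [-∞, -∞, -∞, 0, -∞, -9]
  [-∞, -∞, -∞, -∞, 0, -18]
  [-11, -∞, -∞, -16, -18, 0]
D(1):
  [0, -14, -13, -∞, -∞, 1]
  [-∞, 0, -∞, -11, -4, -∞]
  [-∞, -∞, 0, -20, -∞, -∞]
  [-∞, -∞, -∞, 0, -∞, -9]
  [-∞, -∞, -∞, -∞, 0, -18]
  [-11, -25, -24, -16, -18, 0]
D(2):
  [0, -14, -13, -25, -18, 1]
  [-∞, 0, -∞, -11, -4, -∞]
  [-∞, -∞, 0, -20, -∞, -∞]
  [-∞, -∞, -∞, 0, -∞, -9]
  [-∞, -∞, -∞, -∞, 0, -18]
  [-11, -25, -24, -16, -18, 0]
D(3):
  [0, -14, -13, -25, -18, 1]
  [-∞, 0, -∞, -11, -4, -∞]
  [-∞, -∞, 0, -20, -∞, -∞]
  [-∞, -∞, -∞, 0, -∞, -9]
  [-∞, -∞, -∞, -∞, 0, -18]
  [-11, -25, -24, -16, -18, 0]
D(4):
  [0, -14, -13, -25, -18, 1]
  [-∞, 0, -∞, -11, -4, -20]
  [-∞, -∞, 0, -20, -∞, -29]
  [-∞, -∞, -∞, 0, -∞, -9]
  [-∞, -∞, -∞, -∞, 0, -18]
  [-11, -25, -24, -16, -18, 0]
D(5):
  [0, -14, -13, -25, -18, 1]
  [-∞, 0, -∞, -11, -4, -20]
  [-∞, -∞, 0, -20, -∞, -29]
  [-∞, -∞, -∞, 0, -∞, -9]
  [-∞, -∞, -∞, -∞, 0, -18]
  [-11, -25, -24, -16, -18, 0]
D(6):
  [0, -14, -13, -15, -17, 1]
  [-31, 0, -44, -11, -4, -20]
  [-40, -54, 0, -20, -47, -29]
  [-20, -34, -33, 0, -27, -9]
  [-29, -43, -42, -34, 0, -18]
  [-11, -25, -24, -16, -18, 0]
Answer: C*[5][4] = -34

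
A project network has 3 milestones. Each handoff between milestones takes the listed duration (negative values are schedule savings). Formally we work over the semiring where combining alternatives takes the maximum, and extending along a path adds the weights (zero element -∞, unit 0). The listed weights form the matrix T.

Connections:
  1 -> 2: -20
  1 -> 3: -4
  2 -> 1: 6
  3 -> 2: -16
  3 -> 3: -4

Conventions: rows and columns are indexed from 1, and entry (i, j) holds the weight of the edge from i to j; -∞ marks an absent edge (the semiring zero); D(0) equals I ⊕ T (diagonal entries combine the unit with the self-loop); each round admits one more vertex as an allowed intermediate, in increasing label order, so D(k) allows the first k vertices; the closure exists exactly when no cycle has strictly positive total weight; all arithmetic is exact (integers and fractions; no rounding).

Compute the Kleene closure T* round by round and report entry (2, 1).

D(0):
  [0, -20, -4]
  [6, 0, -∞]
  [-∞, -16, 0]
D(1):
  [0, -20, -4]
  [6, 0, 2]
  [-∞, -16, 0]
D(2):
  [0, -20, -4]
  [6, 0, 2]
  [-10, -16, 0]
D(3):
  [0, -20, -4]
  [6, 0, 2]
  [-10, -16, 0]
Answer: T*[2][1] = 6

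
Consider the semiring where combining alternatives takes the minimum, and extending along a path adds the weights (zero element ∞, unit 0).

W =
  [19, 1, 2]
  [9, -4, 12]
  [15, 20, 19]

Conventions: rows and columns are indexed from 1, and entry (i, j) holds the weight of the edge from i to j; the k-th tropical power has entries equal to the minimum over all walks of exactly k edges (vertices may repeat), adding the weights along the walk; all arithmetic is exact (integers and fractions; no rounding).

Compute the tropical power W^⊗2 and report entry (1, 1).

W^⊗2:
  [10, -3, 13]
  [5, -8, 8]
  [29, 16, 17]
Key observation: the optimum is the walk 1->2->1, with weight 1 + 9 = 10.
Optimal value attained by: walk 1->2->1.
Answer: (W^⊗2)[1][1] = 10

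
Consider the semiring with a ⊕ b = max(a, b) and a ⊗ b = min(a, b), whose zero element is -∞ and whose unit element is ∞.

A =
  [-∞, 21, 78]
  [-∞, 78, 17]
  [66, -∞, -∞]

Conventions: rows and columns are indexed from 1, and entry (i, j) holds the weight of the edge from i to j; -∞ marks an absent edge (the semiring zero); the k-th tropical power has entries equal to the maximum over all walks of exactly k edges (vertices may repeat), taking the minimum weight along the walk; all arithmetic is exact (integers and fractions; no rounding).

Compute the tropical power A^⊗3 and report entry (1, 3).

A^⊗2:
  [66, 21, 17]
  [17, 78, 17]
  [-∞, 21, 66]
A^⊗3:
  [17, 21, 66]
  [17, 78, 17]
  [66, 21, 17]
Key observation: the optimum is the walk 1->3->1->3, with weight 78 min 66 min 78 = 66.
Optimal value attained by: walk 1->3->1->3.
Answer: (A^⊗3)[1][3] = 66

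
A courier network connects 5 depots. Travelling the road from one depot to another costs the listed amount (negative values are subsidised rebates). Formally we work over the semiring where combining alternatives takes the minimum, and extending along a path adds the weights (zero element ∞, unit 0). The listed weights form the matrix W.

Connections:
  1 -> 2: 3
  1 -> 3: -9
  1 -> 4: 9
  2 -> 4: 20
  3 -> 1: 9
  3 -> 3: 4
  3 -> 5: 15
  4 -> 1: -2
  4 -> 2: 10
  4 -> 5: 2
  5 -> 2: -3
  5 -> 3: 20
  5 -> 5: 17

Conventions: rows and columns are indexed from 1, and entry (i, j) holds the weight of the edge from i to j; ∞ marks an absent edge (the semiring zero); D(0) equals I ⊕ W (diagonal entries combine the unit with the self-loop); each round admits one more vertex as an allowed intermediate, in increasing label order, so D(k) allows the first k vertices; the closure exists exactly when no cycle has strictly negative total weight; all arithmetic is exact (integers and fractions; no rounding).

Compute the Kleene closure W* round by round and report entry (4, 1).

D(0):
  [0, 3, -9, 9, ∞]
  [∞, 0, ∞, 20, ∞]
  [9, ∞, 0, ∞, 15]
  [-2, 10, ∞, 0, 2]
  [∞, -3, 20, ∞, 0]
D(1):
  [0, 3, -9, 9, ∞]
  [∞, 0, ∞, 20, ∞]
  [9, 12, 0, 18, 15]
  [-2, 1, -11, 0, 2]
  [∞, -3, 20, ∞, 0]
D(2):
  [0, 3, -9, 9, ∞]
  [∞, 0, ∞, 20, ∞]
  [9, 12, 0, 18, 15]
  [-2, 1, -11, 0, 2]
  [∞, -3, 20, 17, 0]
D(3):
  [0, 3, -9, 9, 6]
  [∞, 0, ∞, 20, ∞]
  [9, 12, 0, 18, 15]
  [-2, 1, -11, 0, 2]
  [29, -3, 20, 17, 0]
D(4):
  [0, 3, -9, 9, 6]
  [18, 0, 9, 20, 22]
  [9, 12, 0, 18, 15]
  [-2, 1, -11, 0, 2]
  [15, -3, 6, 17, 0]
D(5):
  [0, 3, -9, 9, 6]
  [18, 0, 9, 20, 22]
  [9, 12, 0, 18, 15]
  [-2, -1, -11, 0, 2]
  [15, -3, 6, 17, 0]
Answer: W*[4][1] = -2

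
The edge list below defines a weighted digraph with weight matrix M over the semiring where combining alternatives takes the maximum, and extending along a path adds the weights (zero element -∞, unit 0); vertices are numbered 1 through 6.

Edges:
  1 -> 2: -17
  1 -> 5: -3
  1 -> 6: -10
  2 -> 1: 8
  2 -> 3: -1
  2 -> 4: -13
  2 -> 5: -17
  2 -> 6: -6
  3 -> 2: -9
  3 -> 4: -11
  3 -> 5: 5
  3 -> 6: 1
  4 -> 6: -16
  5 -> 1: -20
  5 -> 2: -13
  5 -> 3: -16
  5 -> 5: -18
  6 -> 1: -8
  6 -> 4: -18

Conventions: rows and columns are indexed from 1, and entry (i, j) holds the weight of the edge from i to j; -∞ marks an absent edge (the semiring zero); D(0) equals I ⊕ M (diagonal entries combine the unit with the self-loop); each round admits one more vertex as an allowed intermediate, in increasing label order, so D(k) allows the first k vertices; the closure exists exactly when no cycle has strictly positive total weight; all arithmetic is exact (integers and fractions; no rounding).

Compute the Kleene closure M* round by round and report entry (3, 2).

D(0):
  [0, -17, -∞, -∞, -3, -10]
  [8, 0, -1, -13, -17, -6]
  [-∞, -9, 0, -11, 5, 1]
  [-∞, -∞, -∞, 0, -∞, -16]
  [-20, -13, -16, -∞, 0, -∞]
  [-8, -∞, -∞, -18, -∞, 0]
D(1):
  [0, -17, -∞, -∞, -3, -10]
  [8, 0, -1, -13, 5, -2]
  [-∞, -9, 0, -11, 5, 1]
  [-∞, -∞, -∞, 0, -∞, -16]
  [-20, -13, -16, -∞, 0, -30]
  [-8, -25, -∞, -18, -11, 0]
D(2):
  [0, -17, -18, -30, -3, -10]
  [8, 0, -1, -13, 5, -2]
  [-1, -9, 0, -11, 5, 1]
  [-∞, -∞, -∞, 0, -∞, -16]
  [-5, -13, -14, -26, 0, -15]
  [-8, -25, -26, -18, -11, 0]
D(3):
  [0, -17, -18, -29, -3, -10]
  [8, 0, -1, -12, 5, 0]
  [-1, -9, 0, -11, 5, 1]
  [-∞, -∞, -∞, 0, -∞, -16]
  [-5, -13, -14, -25, 0, -13]
  [-8, -25, -26, -18, -11, 0]
D(4):
  [0, -17, -18, -29, -3, -10]
  [8, 0, -1, -12, 5, 0]
  [-1, -9, 0, -11, 5, 1]
  [-∞, -∞, -∞, 0, -∞, -16]
  [-5, -13, -14, -25, 0, -13]
  [-8, -25, -26, -18, -11, 0]
D(5):
  [0, -16, -17, -28, -3, -10]
  [8, 0, -1, -12, 5, 0]
  [0, -8, 0, -11, 5, 1]
  [-∞, -∞, -∞, 0, -∞, -16]
  [-5, -13, -14, -25, 0, -13]
  [-8, -24, -25, -18, -11, 0]
D(6):
  [0, -16, -17, -28, -3, -10]
  [8, 0, -1, -12, 5, 0]
  [0, -8, 0, -11, 5, 1]
  [-24, -40, -41, 0, -27, -16]
  [-5, -13, -14, -25, 0, -13]
  [-8, -24, -25, -18, -11, 0]
Answer: M*[3][2] = -8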